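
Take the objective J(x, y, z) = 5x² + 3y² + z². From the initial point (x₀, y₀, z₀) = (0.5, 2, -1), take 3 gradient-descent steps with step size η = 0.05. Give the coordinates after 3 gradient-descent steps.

(0.0625, 0.686, -0.729)

∇J = (10x, 6y, 2z)
Step 1: at (0.5, 2, -1), ∇J = (5, 12, -2) → (0.5, 2, -1) − 0.05·(5, 12, -2) = (0.25, 1.4, -0.9)
Step 2: at (0.25, 1.4, -0.9), ∇J = (2.5, 8.4, -1.8) → (0.25, 1.4, -0.9) − 0.05·(2.5, 8.4, -1.8) = (0.125, 0.98, -0.81)
Step 3: at (0.125, 0.98, -0.81), ∇J = (1.25, 5.88, -1.62) → (0.125, 0.98, -0.81) − 0.05·(1.25, 5.88, -1.62) = (0.0625, 0.686, -0.729)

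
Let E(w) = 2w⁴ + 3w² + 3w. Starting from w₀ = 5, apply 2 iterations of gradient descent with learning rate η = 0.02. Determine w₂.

E′(w) = 8w³ + 6w + 3
w₁ = 5 − 0.02·1033 = -15.66
w₂ = -15.66 − 0.02·(-30814.075968) = 600.62151936

600.62151936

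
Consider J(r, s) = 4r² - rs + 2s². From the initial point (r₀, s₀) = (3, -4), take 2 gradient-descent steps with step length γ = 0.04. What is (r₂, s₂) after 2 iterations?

(1.1488, -2.6464)

∇J = (8r - s, -r + 4s)
(r₁, s₁) = (3, -4) − 0.04·(28, -19) = (1.88, -3.24)
(r₂, s₂) = (1.88, -3.24) − 0.04·(18.28, -14.84) = (1.1488, -2.6464)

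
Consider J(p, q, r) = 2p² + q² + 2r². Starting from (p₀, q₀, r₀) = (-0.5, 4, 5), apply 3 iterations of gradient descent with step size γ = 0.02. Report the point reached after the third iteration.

∇J = (4p, 2q, 4r)
(p₁, q₁, r₁) = (-0.5, 4, 5) − 0.02·(-2, 8, 20) = (-0.46, 3.84, 4.6)
(p₂, q₂, r₂) = (-0.46, 3.84, 4.6) − 0.02·(-1.84, 7.68, 18.4) = (-0.4232, 3.6864, 4.232)
(p₃, q₃, r₃) = (-0.4232, 3.6864, 4.232) − 0.02·(-1.6928, 7.3728, 16.928) = (-0.389344, 3.538944, 3.89344)

(-0.389344, 3.538944, 3.89344)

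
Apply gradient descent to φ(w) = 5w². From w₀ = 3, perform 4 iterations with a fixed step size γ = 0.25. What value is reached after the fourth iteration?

15.1875

φ′(w) = 10w
w₁ = 3 − 0.25·30 = -4.5
w₂ = -4.5 − 0.25·(-45) = 6.75
w₃ = 6.75 − 0.25·67.5 = -10.125
w₄ = -10.125 − 0.25·(-101.25) = 15.1875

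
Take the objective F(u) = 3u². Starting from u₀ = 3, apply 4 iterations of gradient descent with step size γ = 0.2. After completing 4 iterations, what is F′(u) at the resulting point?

0.0288

F′(u) = 6u
Step 1: F′(3) = 18; u₁ = 3 − 0.2·18 = -0.6
Step 2: F′(-0.6) = -3.6; u₂ = -0.6 − 0.2·(-3.6) = 0.12
Step 3: F′(0.12) = 0.72; u₃ = 0.12 − 0.2·0.72 = -0.024
Step 4: F′(-0.024) = -0.144; u₄ = -0.024 − 0.2·(-0.144) = 0.0048
F′(u) at (0.0048) = 0.0288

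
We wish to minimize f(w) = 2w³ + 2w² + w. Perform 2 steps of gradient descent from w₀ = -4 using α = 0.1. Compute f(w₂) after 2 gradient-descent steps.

-1707895.947131632

f′(w) = 6w² + 4w + 1
w₁ = -4 − 0.1·81 = -12.1
w₂ = -12.1 − 0.1·831.06 = -95.206
f(-95.206) = -1707895.947131632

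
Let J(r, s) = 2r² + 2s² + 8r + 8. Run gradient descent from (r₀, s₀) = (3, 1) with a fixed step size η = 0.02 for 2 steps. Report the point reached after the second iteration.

∇J = (4r + 8, 4s)
(r₁, s₁) = (3, 1) − 0.02·(20, 4) = (2.6, 0.92)
(r₂, s₂) = (2.6, 0.92) − 0.02·(18.4, 3.68) = (2.232, 0.8464)

(2.232, 0.8464)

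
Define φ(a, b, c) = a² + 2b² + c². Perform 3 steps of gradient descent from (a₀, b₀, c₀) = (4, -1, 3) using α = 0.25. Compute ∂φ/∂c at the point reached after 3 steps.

∇φ = (2a, 4b, 2c)
Step 1: at (4, -1, 3), ∇φ = (8, -4, 6) → (4, -1, 3) − 0.25·(8, -4, 6) = (2, 0, 1.5)
Step 2: at (2, 0, 1.5), ∇φ = (4, 0, 3) → (2, 0, 1.5) − 0.25·(4, 0, 3) = (1, 0, 0.75)
Step 3: at (1, 0, 0.75), ∇φ = (2, 0, 1.5) → (1, 0, 0.75) − 0.25·(2, 0, 1.5) = (0.5, 0, 0.375)
∂φ/∂c at (0.5, 0, 0.375) = 0.75

0.75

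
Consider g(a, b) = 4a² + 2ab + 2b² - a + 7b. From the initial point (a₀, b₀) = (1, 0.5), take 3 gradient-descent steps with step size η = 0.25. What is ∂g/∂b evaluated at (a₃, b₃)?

∇g = (8a + 2b - 1, 2a + 4b + 7)
Step 1: at (1, 0.5), ∇g = (8, 11) → (1, 0.5) − 0.25·(8, 11) = (-1, -2.25)
Step 2: at (-1, -2.25), ∇g = (-13.5, -4) → (-1, -2.25) − 0.25·(-13.5, -4) = (2.375, -1.25)
Step 3: at (2.375, -1.25), ∇g = (15.5, 6.75) → (2.375, -1.25) − 0.25·(15.5, 6.75) = (-1.5, -2.9375)
∂g/∂b at (-1.5, -2.9375) = -7.75

-7.75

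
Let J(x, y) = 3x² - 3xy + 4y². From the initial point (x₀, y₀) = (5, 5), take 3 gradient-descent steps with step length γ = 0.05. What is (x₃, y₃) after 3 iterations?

∇J = (6x - 3y, -3x + 8y)
(x₁, y₁) = (5, 5) − 0.05·(15, 25) = (4.25, 3.75)
(x₂, y₂) = (4.25, 3.75) − 0.05·(14.25, 17.25) = (3.5375, 2.8875)
(x₃, y₃) = (3.5375, 2.8875) − 0.05·(12.5625, 12.4875) = (2.909375, 2.263125)

(2.909375, 2.263125)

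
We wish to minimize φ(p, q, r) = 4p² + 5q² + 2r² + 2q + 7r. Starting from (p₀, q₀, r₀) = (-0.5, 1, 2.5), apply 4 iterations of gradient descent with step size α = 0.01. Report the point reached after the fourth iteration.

(-0.35819648, 0.58732, 1.85972288)

∇φ = (8p, 10q + 2, 4r + 7)
(p₁, q₁, r₁) = (-0.5, 1, 2.5) − 0.01·(-4, 12, 17) = (-0.46, 0.88, 2.33)
(p₂, q₂, r₂) = (-0.46, 0.88, 2.33) − 0.01·(-3.68, 10.8, 16.32) = (-0.4232, 0.772, 2.1668)
(p₃, q₃, r₃) = (-0.4232, 0.772, 2.1668) − 0.01·(-3.3856, 9.72, 15.6672) = (-0.389344, 0.6748, 2.010128)
(p₄, q₄, r₄) = (-0.389344, 0.6748, 2.010128) − 0.01·(-3.114752, 8.748, 15.040512) = (-0.35819648, 0.58732, 1.85972288)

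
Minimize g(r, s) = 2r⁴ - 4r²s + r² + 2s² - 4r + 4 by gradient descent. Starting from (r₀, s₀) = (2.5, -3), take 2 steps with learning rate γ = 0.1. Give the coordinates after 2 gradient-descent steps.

(3317.1288, 104.104)

∇g = (8r³ - 8rs + 2r - 4, -4r² + 4s)
Step 1: at (2.5, -3), ∇g = (186, -37) → (2.5, -3) − 0.1·(186, -37) = (-16.1, 0.7)
Step 2: at (-16.1, 0.7), ∇g = (-33332.288, -1034.04) → (-16.1, 0.7) − 0.1·(-33332.288, -1034.04) = (3317.1288, 104.104)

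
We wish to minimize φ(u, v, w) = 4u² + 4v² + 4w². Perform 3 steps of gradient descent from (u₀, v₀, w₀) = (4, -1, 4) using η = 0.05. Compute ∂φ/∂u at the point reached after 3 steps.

6.912

∇φ = (8u, 8v, 8w)
(u₁, v₁, w₁) = (4, -1, 4) − 0.05·(32, -8, 32) = (2.4, -0.6, 2.4)
(u₂, v₂, w₂) = (2.4, -0.6, 2.4) − 0.05·(19.2, -4.8, 19.2) = (1.44, -0.36, 1.44)
(u₃, v₃, w₃) = (1.44, -0.36, 1.44) − 0.05·(11.52, -2.88, 11.52) = (0.864, -0.216, 0.864)
∂φ/∂u at (0.864, -0.216, 0.864) = 6.912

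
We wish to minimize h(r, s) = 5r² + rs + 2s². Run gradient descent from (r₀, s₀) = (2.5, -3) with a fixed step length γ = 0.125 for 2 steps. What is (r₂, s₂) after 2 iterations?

(0.2890625, -0.875)

∇h = (10r + s, r + 4s)
Step 1: at (2.5, -3), ∇h = (22, -9.5) → (2.5, -3) − 0.125·(22, -9.5) = (-0.25, -1.8125)
Step 2: at (-0.25, -1.8125), ∇h = (-4.3125, -7.5) → (-0.25, -1.8125) − 0.125·(-4.3125, -7.5) = (0.2890625, -0.875)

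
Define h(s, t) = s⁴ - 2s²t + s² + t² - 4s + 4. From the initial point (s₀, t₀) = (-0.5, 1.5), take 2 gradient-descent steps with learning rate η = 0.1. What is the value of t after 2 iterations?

1.0125

∇h = (4s³ - 4st + 2s - 4, -2s² + 2t)
Step 1: at (-0.5, 1.5), ∇h = (-2.5, 2.5) → (-0.5, 1.5) − 0.1·(-2.5, 2.5) = (-0.25, 1.25)
Step 2: at (-0.25, 1.25), ∇h = (-3.3125, 2.375) → (-0.25, 1.25) − 0.1·(-3.3125, 2.375) = (0.08125, 1.0125)
t = 1.0125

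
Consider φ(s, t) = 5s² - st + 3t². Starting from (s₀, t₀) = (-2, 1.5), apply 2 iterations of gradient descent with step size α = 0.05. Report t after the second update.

0.61875

∇φ = (10s - t, -s + 6t)
Step 1: at (-2, 1.5), ∇φ = (-21.5, 11) → (-2, 1.5) − 0.05·(-21.5, 11) = (-0.925, 0.95)
Step 2: at (-0.925, 0.95), ∇φ = (-10.2, 6.625) → (-0.925, 0.95) − 0.05·(-10.2, 6.625) = (-0.415, 0.61875)
t = 0.61875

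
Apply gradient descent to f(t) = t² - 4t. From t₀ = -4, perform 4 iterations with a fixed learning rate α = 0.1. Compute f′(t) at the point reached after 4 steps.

-4.9152

f′(t) = 2t - 4
Step 1: f′(-4) = -12; t₁ = -4 − 0.1·(-12) = -2.8
Step 2: f′(-2.8) = -9.6; t₂ = -2.8 − 0.1·(-9.6) = -1.84
Step 3: f′(-1.84) = -7.68; t₃ = -1.84 − 0.1·(-7.68) = -1.072
Step 4: f′(-1.072) = -6.144; t₄ = -1.072 − 0.1·(-6.144) = -0.4576
f′(t) at (-0.4576) = -4.9152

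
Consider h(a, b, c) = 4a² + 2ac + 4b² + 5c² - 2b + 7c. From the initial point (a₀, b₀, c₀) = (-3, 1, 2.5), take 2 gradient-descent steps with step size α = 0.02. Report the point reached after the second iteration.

(-2.28, 0.7792, 1.5488)

∇h = (8a + 2c, 8b - 2, 2a + 10c + 7)
Step 1: at (-3, 1, 2.5), ∇h = (-19, 6, 26) → (-3, 1, 2.5) − 0.02·(-19, 6, 26) = (-2.62, 0.88, 1.98)
Step 2: at (-2.62, 0.88, 1.98), ∇h = (-17, 5.04, 21.56) → (-2.62, 0.88, 1.98) − 0.02·(-17, 5.04, 21.56) = (-2.28, 0.7792, 1.5488)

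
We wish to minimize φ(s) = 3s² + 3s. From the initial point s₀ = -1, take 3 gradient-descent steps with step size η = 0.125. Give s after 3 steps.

φ′(s) = 6s + 3
s₁ = -1 − 0.125·(-3) = -0.625
s₂ = -0.625 − 0.125·(-0.75) = -0.53125
s₃ = -0.53125 − 0.125·(-0.1875) = -0.5078125

-0.5078125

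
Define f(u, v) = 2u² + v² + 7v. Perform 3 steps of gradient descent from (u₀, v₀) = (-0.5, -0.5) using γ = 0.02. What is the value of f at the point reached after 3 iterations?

∇f = (4u, 2v + 7)
Step 1: at (-0.5, -0.5), ∇f = (-2, 6) → (-0.5, -0.5) − 0.02·(-2, 6) = (-0.46, -0.62)
Step 2: at (-0.46, -0.62), ∇f = (-1.84, 5.76) → (-0.46, -0.62) − 0.02·(-1.84, 5.76) = (-0.4232, -0.7352)
Step 3: at (-0.4232, -0.7352), ∇f = (-1.6928, 5.5296) → (-0.4232, -0.7352) − 0.02·(-1.6928, 5.5296) = (-0.389344, -0.845792)
f(-0.389344, -0.845792) = -4.902002392064

-4.902002392064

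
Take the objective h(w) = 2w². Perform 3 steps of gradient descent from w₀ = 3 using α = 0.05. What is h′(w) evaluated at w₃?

6.144

h′(w) = 4w
w₁ = 3 − 0.05·12 = 2.4
w₂ = 2.4 − 0.05·9.6 = 1.92
w₃ = 1.92 − 0.05·7.68 = 1.536
h′(w) at (1.536) = 6.144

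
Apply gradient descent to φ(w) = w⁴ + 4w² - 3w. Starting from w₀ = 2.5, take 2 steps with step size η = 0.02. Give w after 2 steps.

φ′(w) = 4w³ + 8w - 3
w₁ = 2.5 − 0.02·79.5 = 0.91
w₂ = 0.91 − 0.02·7.294284 = 0.76411432

0.76411432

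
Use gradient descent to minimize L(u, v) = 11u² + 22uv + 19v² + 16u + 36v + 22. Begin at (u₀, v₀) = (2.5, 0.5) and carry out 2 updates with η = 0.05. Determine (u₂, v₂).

(4.86, 4.46)

∇L = (22u + 22v + 16, 22u + 38v + 36)
Step 1: at (2.5, 0.5), ∇L = (82, 110) → (2.5, 0.5) − 0.05·(82, 110) = (-1.6, -5)
Step 2: at (-1.6, -5), ∇L = (-129.2, -189.2) → (-1.6, -5) − 0.05·(-129.2, -189.2) = (4.86, 4.46)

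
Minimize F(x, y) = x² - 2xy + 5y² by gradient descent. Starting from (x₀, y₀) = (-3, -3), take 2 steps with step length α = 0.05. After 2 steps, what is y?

-1.2

∇F = (2x - 2y, -2x + 10y)
Step 1: at (-3, -3), ∇F = (0, -24) → (-3, -3) − 0.05·(0, -24) = (-3, -1.8)
Step 2: at (-3, -1.8), ∇F = (-2.4, -12) → (-3, -1.8) − 0.05·(-2.4, -12) = (-2.88, -1.2)
y = -1.2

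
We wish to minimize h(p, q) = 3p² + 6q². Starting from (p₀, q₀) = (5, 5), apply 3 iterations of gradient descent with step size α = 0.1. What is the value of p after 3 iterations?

∇h = (6p, 12q)
(p₁, q₁) = (5, 5) − 0.1·(30, 60) = (2, -1)
(p₂, q₂) = (2, -1) − 0.1·(12, -12) = (0.8, 0.2)
(p₃, q₃) = (0.8, 0.2) − 0.1·(4.8, 2.4) = (0.32, -0.04)
p = 0.32

0.32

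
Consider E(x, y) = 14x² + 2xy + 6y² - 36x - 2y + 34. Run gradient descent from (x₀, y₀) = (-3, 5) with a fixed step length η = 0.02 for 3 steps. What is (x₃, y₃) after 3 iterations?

(0.68896, 2.373632)

∇E = (28x + 2y - 36, 2x + 12y - 2)
Step 1: at (-3, 5), ∇E = (-110, 52) → (-3, 5) − 0.02·(-110, 52) = (-0.8, 3.96)
Step 2: at (-0.8, 3.96), ∇E = (-50.48, 43.92) → (-0.8, 3.96) − 0.02·(-50.48, 43.92) = (0.2096, 3.0816)
Step 3: at (0.2096, 3.0816), ∇E = (-23.968, 35.3984) → (0.2096, 3.0816) − 0.02·(-23.968, 35.3984) = (0.68896, 2.373632)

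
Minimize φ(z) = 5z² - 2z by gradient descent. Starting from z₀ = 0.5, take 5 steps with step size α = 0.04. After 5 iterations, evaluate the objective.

-0.19727902208

φ′(z) = 10z - 2
Step 1: φ′(0.5) = 3; z₁ = 0.5 − 0.04·3 = 0.38
Step 2: φ′(0.38) = 1.8; z₂ = 0.38 − 0.04·1.8 = 0.308
Step 3: φ′(0.308) = 1.08; z₃ = 0.308 − 0.04·1.08 = 0.2648
Step 4: φ′(0.2648) = 0.648; z₄ = 0.2648 − 0.04·0.648 = 0.23888
Step 5: φ′(0.23888) = 0.3888; z₅ = 0.23888 − 0.04·0.3888 = 0.223328
φ(0.223328) = -0.19727902208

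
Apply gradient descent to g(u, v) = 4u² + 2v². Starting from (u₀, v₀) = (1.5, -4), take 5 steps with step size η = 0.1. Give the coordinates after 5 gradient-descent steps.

∇g = (8u, 4v)
Step 1: at (1.5, -4), ∇g = (12, -16) → (1.5, -4) − 0.1·(12, -16) = (0.3, -2.4)
Step 2: at (0.3, -2.4), ∇g = (2.4, -9.6) → (0.3, -2.4) − 0.1·(2.4, -9.6) = (0.06, -1.44)
Step 3: at (0.06, -1.44), ∇g = (0.48, -5.76) → (0.06, -1.44) − 0.1·(0.48, -5.76) = (0.012, -0.864)
Step 4: at (0.012, -0.864), ∇g = (0.096, -3.456) → (0.012, -0.864) − 0.1·(0.096, -3.456) = (0.0024, -0.5184)
Step 5: at (0.0024, -0.5184), ∇g = (0.0192, -2.0736) → (0.0024, -0.5184) − 0.1·(0.0192, -2.0736) = (0.00048, -0.31104)

(0.00048, -0.31104)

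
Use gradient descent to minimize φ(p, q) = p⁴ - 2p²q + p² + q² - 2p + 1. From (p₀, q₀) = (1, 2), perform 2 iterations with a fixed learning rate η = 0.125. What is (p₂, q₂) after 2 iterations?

(1, 1.875)

∇φ = (4p³ - 4pq + 2p - 2, -2p² + 2q)
Step 1: at (1, 2), ∇φ = (-4, 2) → (1, 2) − 0.125·(-4, 2) = (1.5, 1.75)
Step 2: at (1.5, 1.75), ∇φ = (4, -1) → (1.5, 1.75) − 0.125·(4, -1) = (1, 1.875)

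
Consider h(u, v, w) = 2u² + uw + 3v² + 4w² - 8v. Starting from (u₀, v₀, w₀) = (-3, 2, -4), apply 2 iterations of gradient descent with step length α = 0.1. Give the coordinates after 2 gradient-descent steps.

∇h = (4u + w, 6v - 8, u + 8w)
Step 1: at (-3, 2, -4), ∇h = (-16, 4, -35) → (-3, 2, -4) − 0.1·(-16, 4, -35) = (-1.4, 1.6, -0.5)
Step 2: at (-1.4, 1.6, -0.5), ∇h = (-6.1, 1.6, -5.4) → (-1.4, 1.6, -0.5) − 0.1·(-6.1, 1.6, -5.4) = (-0.79, 1.44, 0.04)

(-0.79, 1.44, 0.04)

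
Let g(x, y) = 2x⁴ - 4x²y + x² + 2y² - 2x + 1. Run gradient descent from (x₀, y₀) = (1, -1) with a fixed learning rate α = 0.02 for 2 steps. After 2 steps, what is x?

0.55109888

∇g = (8x³ - 8xy + 2x - 2, -4x² + 4y)
(x₁, y₁) = (1, -1) − 0.02·(16, -8) = (0.68, -0.84)
(x₂, y₂) = (0.68, -0.84) − 0.02·(6.445056, -5.2096) = (0.55109888, -0.735808)
x = 0.55109888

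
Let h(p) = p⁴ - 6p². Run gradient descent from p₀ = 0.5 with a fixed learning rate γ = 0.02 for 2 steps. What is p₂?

0.73824152

h′(p) = 4p³ - 12p
p₁ = 0.5 − 0.02·(-5.5) = 0.61
p₂ = 0.61 − 0.02·(-6.412076) = 0.73824152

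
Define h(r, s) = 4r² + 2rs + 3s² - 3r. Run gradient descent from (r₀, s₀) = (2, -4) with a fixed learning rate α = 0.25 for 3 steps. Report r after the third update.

1.6875

∇h = (8r + 2s - 3, 2r + 6s)
(r₁, s₁) = (2, -4) − 0.25·(5, -20) = (0.75, 1)
(r₂, s₂) = (0.75, 1) − 0.25·(5, 7.5) = (-0.5, -0.875)
(r₃, s₃) = (-0.5, -0.875) − 0.25·(-8.75, -6.25) = (1.6875, 0.6875)
r = 1.6875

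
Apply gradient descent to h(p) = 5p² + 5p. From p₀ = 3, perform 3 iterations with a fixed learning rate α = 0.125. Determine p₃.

h′(p) = 10p + 5
p₁ = 3 − 0.125·35 = -1.375
p₂ = -1.375 − 0.125·(-8.75) = -0.28125
p₃ = -0.28125 − 0.125·2.1875 = -0.5546875

-0.5546875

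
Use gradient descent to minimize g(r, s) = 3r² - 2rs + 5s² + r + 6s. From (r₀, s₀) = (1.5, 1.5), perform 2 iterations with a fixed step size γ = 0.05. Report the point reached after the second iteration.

∇g = (6r - 2s + 1, -2r + 10s + 6)
Step 1: at (1.5, 1.5), ∇g = (7, 18) → (1.5, 1.5) − 0.05·(7, 18) = (1.15, 0.6)
Step 2: at (1.15, 0.6), ∇g = (6.7, 9.7) → (1.15, 0.6) − 0.05·(6.7, 9.7) = (0.815, 0.115)

(0.815, 0.115)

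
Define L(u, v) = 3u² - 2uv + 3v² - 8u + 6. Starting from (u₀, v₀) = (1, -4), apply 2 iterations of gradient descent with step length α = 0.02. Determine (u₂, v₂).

(0.7952, -3.0272)

∇L = (6u - 2v - 8, -2u + 6v)
Step 1: at (1, -4), ∇L = (6, -26) → (1, -4) − 0.02·(6, -26) = (0.88, -3.48)
Step 2: at (0.88, -3.48), ∇L = (4.24, -22.64) → (0.88, -3.48) − 0.02·(4.24, -22.64) = (0.7952, -3.0272)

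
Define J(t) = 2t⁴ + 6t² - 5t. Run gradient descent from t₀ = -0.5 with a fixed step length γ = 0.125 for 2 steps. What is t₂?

J′(t) = 8t³ + 12t - 5
Step 1: J′(-0.5) = -12; t₁ = -0.5 − 0.125·(-12) = 1
Step 2: J′(1) = 15; t₂ = 1 − 0.125·15 = -0.875

-0.875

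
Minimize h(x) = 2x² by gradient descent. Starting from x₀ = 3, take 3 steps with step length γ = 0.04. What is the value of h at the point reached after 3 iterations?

6.323364569088

h′(x) = 4x
x₁ = 3 − 0.04·12 = 2.52
x₂ = 2.52 − 0.04·10.08 = 2.1168
x₃ = 2.1168 − 0.04·8.4672 = 1.778112
h(1.778112) = 6.323364569088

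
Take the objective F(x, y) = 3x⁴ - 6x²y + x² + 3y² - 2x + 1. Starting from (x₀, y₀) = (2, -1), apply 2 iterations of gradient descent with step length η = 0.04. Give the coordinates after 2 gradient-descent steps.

∇F = (12x³ - 12xy + 2x - 2, -6x² + 6y)
Step 1: at (2, -1), ∇F = (122, -30) → (2, -1) − 0.04·(122, -30) = (-2.88, 0.2)
Step 2: at (-2.88, 0.2), ∇F = (-287.502464, -48.5664) → (-2.88, 0.2) − 0.04·(-287.502464, -48.5664) = (8.62009856, 2.142656)

(8.62009856, 2.142656)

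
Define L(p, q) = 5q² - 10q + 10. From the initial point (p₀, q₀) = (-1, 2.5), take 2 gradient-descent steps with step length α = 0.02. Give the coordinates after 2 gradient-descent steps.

(-1, 1.96)

∇L = (0, 10q - 10)
(p₁, q₁) = (-1, 2.5) − 0.02·(0, 15) = (-1, 2.2)
(p₂, q₂) = (-1, 2.2) − 0.02·(0, 12) = (-1, 1.96)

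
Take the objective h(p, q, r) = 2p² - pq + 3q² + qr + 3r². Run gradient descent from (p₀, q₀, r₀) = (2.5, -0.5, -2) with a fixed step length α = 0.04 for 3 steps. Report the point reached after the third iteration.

(1.460576, 0.10816, -0.859968)

∇h = (4p - q, -p + 6q + r, q + 6r)
Step 1: at (2.5, -0.5, -2), ∇h = (10.5, -7.5, -12.5) → (2.5, -0.5, -2) − 0.04·(10.5, -7.5, -12.5) = (2.08, -0.2, -1.5)
Step 2: at (2.08, -0.2, -1.5), ∇h = (8.52, -4.78, -9.2) → (2.08, -0.2, -1.5) − 0.04·(8.52, -4.78, -9.2) = (1.7392, -0.0088, -1.132)
Step 3: at (1.7392, -0.0088, -1.132), ∇h = (6.9656, -2.924, -6.8008) → (1.7392, -0.0088, -1.132) − 0.04·(6.9656, -2.924, -6.8008) = (1.460576, 0.10816, -0.859968)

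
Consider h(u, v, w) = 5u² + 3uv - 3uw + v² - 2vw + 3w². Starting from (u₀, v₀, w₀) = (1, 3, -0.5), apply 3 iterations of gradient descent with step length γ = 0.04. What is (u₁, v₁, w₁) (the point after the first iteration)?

(0.18, 2.6, -0.02)

∇h = (10u + 3v - 3w, 3u + 2v - 2w, -3u - 2v + 6w)
Step 1: at (1, 3, -0.5), ∇h = (20.5, 10, -12) → (1, 3, -0.5) − 0.04·(20.5, 10, -12) = (0.18, 2.6, -0.02)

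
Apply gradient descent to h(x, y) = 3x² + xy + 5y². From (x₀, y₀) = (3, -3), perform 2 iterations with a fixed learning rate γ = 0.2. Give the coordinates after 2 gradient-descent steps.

∇h = (6x + y, x + 10y)
Step 1: at (3, -3), ∇h = (15, -27) → (3, -3) − 0.2·(15, -27) = (0, 2.4)
Step 2: at (0, 2.4), ∇h = (2.4, 24) → (0, 2.4) − 0.2·(2.4, 24) = (-0.48, -2.4)

(-0.48, -2.4)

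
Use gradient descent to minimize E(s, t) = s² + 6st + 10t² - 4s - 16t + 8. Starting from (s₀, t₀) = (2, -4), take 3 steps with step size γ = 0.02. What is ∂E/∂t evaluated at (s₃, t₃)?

-15.365376

∇E = (2s + 6t - 4, 6s + 20t - 16)
Step 1: at (2, -4), ∇E = (-24, -84) → (2, -4) − 0.02·(-24, -84) = (2.48, -2.32)
Step 2: at (2.48, -2.32), ∇E = (-12.96, -47.52) → (2.48, -2.32) − 0.02·(-12.96, -47.52) = (2.7392, -1.3696)
Step 3: at (2.7392, -1.3696), ∇E = (-6.7392, -26.9568) → (2.7392, -1.3696) − 0.02·(-6.7392, -26.9568) = (2.873984, -0.830464)
∂E/∂t at (2.873984, -0.830464) = -15.365376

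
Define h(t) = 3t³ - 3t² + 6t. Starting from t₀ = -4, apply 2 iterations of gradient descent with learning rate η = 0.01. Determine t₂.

h′(t) = 9t² - 6t + 6
t₁ = -4 − 0.01·174 = -5.74
t₂ = -5.74 − 0.01·336.9684 = -9.109684

-9.109684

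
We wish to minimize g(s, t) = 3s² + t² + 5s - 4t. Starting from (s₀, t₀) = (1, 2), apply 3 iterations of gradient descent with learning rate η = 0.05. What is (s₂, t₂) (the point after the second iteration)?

(0.065, 2)

∇g = (6s + 5, 2t - 4)
Step 1: at (1, 2), ∇g = (11, 0) → (1, 2) − 0.05·(11, 0) = (0.45, 2)
Step 2: at (0.45, 2), ∇g = (7.7, 0) → (0.45, 2) − 0.05·(7.7, 0) = (0.065, 2)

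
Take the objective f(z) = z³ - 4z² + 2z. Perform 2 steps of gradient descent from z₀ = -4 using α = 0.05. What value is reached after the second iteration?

-21.2815

f′(z) = 3z² - 8z + 2
Step 1: f′(-4) = 82; z₁ = -4 − 0.05·82 = -8.1
Step 2: f′(-8.1) = 263.63; z₂ = -8.1 − 0.05·263.63 = -21.2815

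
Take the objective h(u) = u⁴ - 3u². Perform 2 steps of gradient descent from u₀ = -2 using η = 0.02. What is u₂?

-1.46432

h′(u) = 4u³ - 6u
u₁ = -2 − 0.02·(-20) = -1.6
u₂ = -1.6 − 0.02·(-6.784) = -1.46432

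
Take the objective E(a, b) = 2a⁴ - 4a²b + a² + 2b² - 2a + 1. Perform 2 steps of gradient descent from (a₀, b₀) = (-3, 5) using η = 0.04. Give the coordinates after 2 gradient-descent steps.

∇E = (8a³ - 8ab + 2a - 2, -4a² + 4b)
Step 1: at (-3, 5), ∇E = (-104, -16) → (-3, 5) − 0.04·(-104, -16) = (1.16, 5.64)
Step 2: at (1.16, 5.64), ∇E = (-39.532032, 17.1776) → (1.16, 5.64) − 0.04·(-39.532032, 17.1776) = (2.74128128, 4.952896)

(2.74128128, 4.952896)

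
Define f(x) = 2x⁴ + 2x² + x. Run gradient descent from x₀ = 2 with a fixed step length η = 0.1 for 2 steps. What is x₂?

115.8216

f′(x) = 8x³ + 4x + 1
x₁ = 2 − 0.1·73 = -5.3
x₂ = -5.3 − 0.1·(-1211.216) = 115.8216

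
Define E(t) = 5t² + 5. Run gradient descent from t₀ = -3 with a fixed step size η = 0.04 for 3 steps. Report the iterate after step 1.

E′(t) = 10t
Step 1: E′(-3) = -30; t₁ = -3 − 0.04·(-30) = -1.8

-1.8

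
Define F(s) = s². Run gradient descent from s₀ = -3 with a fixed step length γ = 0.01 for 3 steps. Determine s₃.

F′(s) = 2s
Step 1: F′(-3) = -6; s₁ = -3 − 0.01·(-6) = -2.94
Step 2: F′(-2.94) = -5.88; s₂ = -2.94 − 0.01·(-5.88) = -2.8812
Step 3: F′(-2.8812) = -5.7624; s₃ = -2.8812 − 0.01·(-5.7624) = -2.823576

-2.823576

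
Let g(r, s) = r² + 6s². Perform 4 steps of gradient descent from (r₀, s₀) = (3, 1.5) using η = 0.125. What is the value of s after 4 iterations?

0.09375

∇g = (2r, 12s)
(r₁, s₁) = (3, 1.5) − 0.125·(6, 18) = (2.25, -0.75)
(r₂, s₂) = (2.25, -0.75) − 0.125·(4.5, -9) = (1.6875, 0.375)
(r₃, s₃) = (1.6875, 0.375) − 0.125·(3.375, 4.5) = (1.265625, -0.1875)
(r₄, s₄) = (1.265625, -0.1875) − 0.125·(2.53125, -2.25) = (0.94921875, 0.09375)
s = 0.09375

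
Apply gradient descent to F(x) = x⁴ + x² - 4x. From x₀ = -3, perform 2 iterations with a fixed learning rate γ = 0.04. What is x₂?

F′(x) = 4x³ + 2x - 4
x₁ = -3 − 0.04·(-118) = 1.72
x₂ = 1.72 − 0.04·19.793792 = 0.92824832

0.92824832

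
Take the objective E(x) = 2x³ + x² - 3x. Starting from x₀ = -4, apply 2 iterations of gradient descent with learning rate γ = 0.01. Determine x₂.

-6.13435

E′(x) = 6x² + 2x - 3
x₁ = -4 − 0.01·85 = -4.85
x₂ = -4.85 − 0.01·128.435 = -6.13435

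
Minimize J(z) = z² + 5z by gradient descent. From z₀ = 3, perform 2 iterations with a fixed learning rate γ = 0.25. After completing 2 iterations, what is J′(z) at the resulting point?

J′(z) = 2z + 5
Step 1: J′(3) = 11; z₁ = 3 − 0.25·11 = 0.25
Step 2: J′(0.25) = 5.5; z₂ = 0.25 − 0.25·5.5 = -1.125
J′(z) at (-1.125) = 2.75

2.75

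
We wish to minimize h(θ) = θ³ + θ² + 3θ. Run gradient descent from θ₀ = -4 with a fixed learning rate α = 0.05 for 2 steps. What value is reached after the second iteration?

h′(θ) = 3θ² + 2θ + 3
θ₁ = -4 − 0.05·43 = -6.15
θ₂ = -6.15 − 0.05·104.1675 = -11.358375

-11.358375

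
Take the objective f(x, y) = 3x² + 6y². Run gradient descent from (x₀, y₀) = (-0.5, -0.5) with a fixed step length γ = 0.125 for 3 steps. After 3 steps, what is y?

0.0625

∇f = (6x, 12y)
Step 1: at (-0.5, -0.5), ∇f = (-3, -6) → (-0.5, -0.5) − 0.125·(-3, -6) = (-0.125, 0.25)
Step 2: at (-0.125, 0.25), ∇f = (-0.75, 3) → (-0.125, 0.25) − 0.125·(-0.75, 3) = (-0.03125, -0.125)
Step 3: at (-0.03125, -0.125), ∇f = (-0.1875, -1.5) → (-0.03125, -0.125) − 0.125·(-0.1875, -1.5) = (-0.0078125, 0.0625)
y = 0.0625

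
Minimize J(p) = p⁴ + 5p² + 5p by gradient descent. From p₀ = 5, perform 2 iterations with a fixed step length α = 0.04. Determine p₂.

803.63168

J′(p) = 4p³ + 10p + 5
Step 1: J′(5) = 555; p₁ = 5 − 0.04·555 = -17.2
Step 2: J′(-17.2) = -20520.792; p₂ = -17.2 − 0.04·(-20520.792) = 803.63168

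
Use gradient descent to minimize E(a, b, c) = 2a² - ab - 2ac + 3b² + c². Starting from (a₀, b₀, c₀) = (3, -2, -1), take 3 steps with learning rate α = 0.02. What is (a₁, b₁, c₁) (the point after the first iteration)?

(2.68, -1.7, -0.84)

∇E = (4a - b - 2c, -a + 6b, -2a + 2c)
Step 1: at (3, -2, -1), ∇E = (16, -15, -8) → (3, -2, -1) − 0.02·(16, -15, -8) = (2.68, -1.7, -0.84)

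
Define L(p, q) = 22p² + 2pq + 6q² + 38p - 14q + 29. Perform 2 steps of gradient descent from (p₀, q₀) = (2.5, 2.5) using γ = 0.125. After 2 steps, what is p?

∇L = (44p + 2q + 38, 2p + 12q - 14)
(p₁, q₁) = (2.5, 2.5) − 0.125·(153, 21) = (-16.625, -0.125)
(p₂, q₂) = (-16.625, -0.125) − 0.125·(-693.75, -48.75) = (70.09375, 5.96875)
p = 70.09375

70.09375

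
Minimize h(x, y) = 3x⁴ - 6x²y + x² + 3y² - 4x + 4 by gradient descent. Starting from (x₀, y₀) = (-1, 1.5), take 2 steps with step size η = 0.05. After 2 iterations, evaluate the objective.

∇h = (12x³ - 12xy + 2x - 4, -6x² + 6y)
(x₁, y₁) = (-1, 1.5) − 0.05·(0, 3) = (-1, 1.35)
(x₂, y₂) = (-1, 1.35) − 0.05·(-1.8, 2.1) = (-0.91, 1.245)
h(-0.91, 1.245) = 8.98951683

8.98951683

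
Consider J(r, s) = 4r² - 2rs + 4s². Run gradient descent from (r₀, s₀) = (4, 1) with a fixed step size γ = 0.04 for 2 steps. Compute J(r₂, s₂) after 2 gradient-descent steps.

15.426816

∇J = (8r - 2s, -2r + 8s)
(r₁, s₁) = (4, 1) − 0.04·(30, 0) = (2.8, 1)
(r₂, s₂) = (2.8, 1) − 0.04·(20.4, 2.4) = (1.984, 0.904)
J(1.984, 0.904) = 15.426816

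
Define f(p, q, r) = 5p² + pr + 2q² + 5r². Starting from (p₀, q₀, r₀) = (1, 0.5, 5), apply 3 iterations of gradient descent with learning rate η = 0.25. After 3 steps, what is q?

∇f = (10p + r, 4q, p + 10r)
Step 1: at (1, 0.5, 5), ∇f = (15, 2, 51) → (1, 0.5, 5) − 0.25·(15, 2, 51) = (-2.75, 0, -7.75)
Step 2: at (-2.75, 0, -7.75), ∇f = (-35.25, 0, -80.25) → (-2.75, 0, -7.75) − 0.25·(-35.25, 0, -80.25) = (6.0625, 0, 12.3125)
Step 3: at (6.0625, 0, 12.3125), ∇f = (72.9375, 0, 129.1875) → (6.0625, 0, 12.3125) − 0.25·(72.9375, 0, 129.1875) = (-12.171875, 0, -19.984375)
q = 0

0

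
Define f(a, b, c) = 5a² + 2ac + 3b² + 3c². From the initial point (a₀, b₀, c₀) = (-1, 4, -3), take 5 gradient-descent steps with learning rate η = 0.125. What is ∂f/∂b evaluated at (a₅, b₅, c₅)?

∇f = (10a + 2c, 6b, 2a + 6c)
Step 1: at (-1, 4, -3), ∇f = (-16, 24, -20) → (-1, 4, -3) − 0.125·(-16, 24, -20) = (1, 1, -0.5)
Step 2: at (1, 1, -0.5), ∇f = (9, 6, -1) → (1, 1, -0.5) − 0.125·(9, 6, -1) = (-0.125, 0.25, -0.375)
Step 3: at (-0.125, 0.25, -0.375), ∇f = (-2, 1.5, -2.5) → (-0.125, 0.25, -0.375) − 0.125·(-2, 1.5, -2.5) = (0.125, 0.0625, -0.0625)
Step 4: at (0.125, 0.0625, -0.0625), ∇f = (1.125, 0.375, -0.125) → (0.125, 0.0625, -0.0625) − 0.125·(1.125, 0.375, -0.125) = (-0.015625, 0.015625, -0.046875)
Step 5: at (-0.015625, 0.015625, -0.046875), ∇f = (-0.25, 0.09375, -0.3125) → (-0.015625, 0.015625, -0.046875) − 0.125·(-0.25, 0.09375, -0.3125) = (0.015625, 0.00390625, -0.0078125)
∂f/∂b at (0.015625, 0.00390625, -0.0078125) = 0.0234375

0.0234375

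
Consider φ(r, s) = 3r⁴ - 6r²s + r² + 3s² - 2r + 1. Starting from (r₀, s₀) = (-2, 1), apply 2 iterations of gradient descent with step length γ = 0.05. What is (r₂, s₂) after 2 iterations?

∇φ = (12r³ - 12rs + 2r - 2, -6r² + 6s)
(r₁, s₁) = (-2, 1) − 0.05·(-78, -18) = (1.9, 1.9)
(r₂, s₂) = (1.9, 1.9) − 0.05·(40.788, -10.26) = (-0.1394, 2.413)

(-0.1394, 2.413)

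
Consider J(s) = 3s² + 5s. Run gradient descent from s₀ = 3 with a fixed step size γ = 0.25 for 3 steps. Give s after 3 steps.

J′(s) = 6s + 5
s₁ = 3 − 0.25·23 = -2.75
s₂ = -2.75 − 0.25·(-11.5) = 0.125
s₃ = 0.125 − 0.25·5.75 = -1.3125

-1.3125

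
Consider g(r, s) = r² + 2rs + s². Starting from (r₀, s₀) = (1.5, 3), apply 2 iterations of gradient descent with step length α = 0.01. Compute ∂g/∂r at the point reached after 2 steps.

8.2944

∇g = (2r + 2s, 2r + 2s)
(r₁, s₁) = (1.5, 3) − 0.01·(9, 9) = (1.41, 2.91)
(r₂, s₂) = (1.41, 2.91) − 0.01·(8.64, 8.64) = (1.3236, 2.8236)
∂g/∂r at (1.3236, 2.8236) = 8.2944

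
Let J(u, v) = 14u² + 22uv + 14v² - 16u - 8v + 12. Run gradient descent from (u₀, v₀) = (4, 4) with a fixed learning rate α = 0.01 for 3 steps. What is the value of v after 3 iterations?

0.597056

∇J = (28u + 22v - 16, 22u + 28v - 8)
(u₁, v₁) = (4, 4) − 0.01·(184, 192) = (2.16, 2.08)
(u₂, v₂) = (2.16, 2.08) − 0.01·(90.24, 97.76) = (1.2576, 1.1024)
(u₃, v₃) = (1.2576, 1.1024) − 0.01·(43.4656, 50.5344) = (0.822944, 0.597056)
v = 0.597056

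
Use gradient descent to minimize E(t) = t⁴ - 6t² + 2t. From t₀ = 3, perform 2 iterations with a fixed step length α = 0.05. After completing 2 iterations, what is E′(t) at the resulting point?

9.711054941024

E′(t) = 4t³ - 12t + 2
t₁ = 3 − 0.05·74 = -0.7
t₂ = -0.7 − 0.05·9.028 = -1.1514
E′(t) at (-1.1514) = 9.711054941024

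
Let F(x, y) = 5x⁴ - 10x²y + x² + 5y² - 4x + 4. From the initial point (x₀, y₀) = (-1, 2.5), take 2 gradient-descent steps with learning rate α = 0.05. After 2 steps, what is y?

∇F = (20x³ - 20xy + 2x - 4, -10x² + 10y)
(x₁, y₁) = (-1, 2.5) − 0.05·(24, 15) = (-2.2, 1.75)
(x₂, y₂) = (-2.2, 1.75) − 0.05·(-144.36, -30.9) = (5.018, 3.295)
y = 3.295

3.295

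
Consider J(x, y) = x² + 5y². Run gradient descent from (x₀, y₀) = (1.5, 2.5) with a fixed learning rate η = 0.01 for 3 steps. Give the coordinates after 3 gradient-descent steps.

∇J = (2x, 10y)
Step 1: at (1.5, 2.5), ∇J = (3, 25) → (1.5, 2.5) − 0.01·(3, 25) = (1.47, 2.25)
Step 2: at (1.47, 2.25), ∇J = (2.94, 22.5) → (1.47, 2.25) − 0.01·(2.94, 22.5) = (1.4406, 2.025)
Step 3: at (1.4406, 2.025), ∇J = (2.8812, 20.25) → (1.4406, 2.025) − 0.01·(2.8812, 20.25) = (1.411788, 1.8225)

(1.411788, 1.8225)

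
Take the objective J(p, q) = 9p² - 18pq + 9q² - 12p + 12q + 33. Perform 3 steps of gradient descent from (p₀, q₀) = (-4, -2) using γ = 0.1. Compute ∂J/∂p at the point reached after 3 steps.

843.648

∇J = (18p - 18q - 12, -18p + 18q + 12)
(p₁, q₁) = (-4, -2) − 0.1·(-48, 48) = (0.8, -6.8)
(p₂, q₂) = (0.8, -6.8) − 0.1·(124.8, -124.8) = (-11.68, 5.68)
(p₃, q₃) = (-11.68, 5.68) − 0.1·(-324.48, 324.48) = (20.768, -26.768)
∂J/∂p at (20.768, -26.768) = 843.648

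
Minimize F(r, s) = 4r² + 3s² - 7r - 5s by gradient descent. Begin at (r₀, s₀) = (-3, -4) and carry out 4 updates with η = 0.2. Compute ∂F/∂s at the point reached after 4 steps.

-0.0464

∇F = (8r - 7, 6s - 5)
Step 1: at (-3, -4), ∇F = (-31, -29) → (-3, -4) − 0.2·(-31, -29) = (3.2, 1.8)
Step 2: at (3.2, 1.8), ∇F = (18.6, 5.8) → (3.2, 1.8) − 0.2·(18.6, 5.8) = (-0.52, 0.64)
Step 3: at (-0.52, 0.64), ∇F = (-11.16, -1.16) → (-0.52, 0.64) − 0.2·(-11.16, -1.16) = (1.712, 0.872)
Step 4: at (1.712, 0.872), ∇F = (6.696, 0.232) → (1.712, 0.872) − 0.2·(6.696, 0.232) = (0.3728, 0.8256)
∂F/∂s at (0.3728, 0.8256) = -0.0464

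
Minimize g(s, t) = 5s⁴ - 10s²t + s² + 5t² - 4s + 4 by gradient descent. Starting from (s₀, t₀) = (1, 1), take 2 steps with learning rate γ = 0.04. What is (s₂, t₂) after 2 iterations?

(1.0098304, 1.06656)

∇g = (20s³ - 20st + 2s - 4, -10s² + 10t)
(s₁, t₁) = (1, 1) − 0.04·(-2, 0) = (1.08, 1)
(s₂, t₂) = (1.08, 1) − 0.04·(1.75424, -1.664) = (1.0098304, 1.06656)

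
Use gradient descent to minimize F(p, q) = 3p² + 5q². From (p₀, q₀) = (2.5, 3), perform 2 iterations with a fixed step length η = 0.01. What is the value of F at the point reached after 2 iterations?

44.163543

∇F = (6p, 10q)
Step 1: at (2.5, 3), ∇F = (15, 30) → (2.5, 3) − 0.01·(15, 30) = (2.35, 2.7)
Step 2: at (2.35, 2.7), ∇F = (14.1, 27) → (2.35, 2.7) − 0.01·(14.1, 27) = (2.209, 2.43)
F(2.209, 2.43) = 44.163543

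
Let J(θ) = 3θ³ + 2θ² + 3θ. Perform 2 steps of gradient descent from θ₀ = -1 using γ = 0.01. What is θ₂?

J′(θ) = 9θ² + 4θ + 3
Step 1: J′(-1) = 8; θ₁ = -1 − 0.01·8 = -1.08
Step 2: J′(-1.08) = 9.1776; θ₂ = -1.08 − 0.01·9.1776 = -1.171776

-1.171776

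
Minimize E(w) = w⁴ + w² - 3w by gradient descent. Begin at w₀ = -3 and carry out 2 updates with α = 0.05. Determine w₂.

E′(w) = 4w³ + 2w - 3
Step 1: E′(-3) = -117; w₁ = -3 − 0.05·(-117) = 2.85
Step 2: E′(2.85) = 95.2965; w₂ = 2.85 − 0.05·95.2965 = -1.914825

-1.914825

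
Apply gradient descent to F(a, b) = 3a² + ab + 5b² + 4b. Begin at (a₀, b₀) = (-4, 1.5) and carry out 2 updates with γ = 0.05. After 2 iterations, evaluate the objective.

13.7370703125

∇F = (6a + b, a + 10b + 4)
Step 1: at (-4, 1.5), ∇F = (-22.5, 15) → (-4, 1.5) − 0.05·(-22.5, 15) = (-2.875, 0.75)
Step 2: at (-2.875, 0.75), ∇F = (-16.5, 8.625) → (-2.875, 0.75) − 0.05·(-16.5, 8.625) = (-2.05, 0.31875)
F(-2.05, 0.31875) = 13.7370703125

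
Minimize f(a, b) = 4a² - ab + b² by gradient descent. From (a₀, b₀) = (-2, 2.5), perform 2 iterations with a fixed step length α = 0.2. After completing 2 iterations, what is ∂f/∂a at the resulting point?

∇f = (8a - b, -a + 2b)
(a₁, b₁) = (-2, 2.5) − 0.2·(-18.5, 7) = (1.7, 1.1)
(a₂, b₂) = (1.7, 1.1) − 0.2·(12.5, 0.5) = (-0.8, 1)
∂f/∂a at (-0.8, 1) = -7.4

-7.4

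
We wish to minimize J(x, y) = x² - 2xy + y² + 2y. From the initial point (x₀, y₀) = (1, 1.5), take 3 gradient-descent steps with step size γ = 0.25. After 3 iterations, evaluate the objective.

0.75

∇J = (2x - 2y, -2x + 2y + 2)
(x₁, y₁) = (1, 1.5) − 0.25·(-1, 3) = (1.25, 0.75)
(x₂, y₂) = (1.25, 0.75) − 0.25·(1, 1) = (1, 0.5)
(x₃, y₃) = (1, 0.5) − 0.25·(1, 1) = (0.75, 0.25)
J(0.75, 0.25) = 0.75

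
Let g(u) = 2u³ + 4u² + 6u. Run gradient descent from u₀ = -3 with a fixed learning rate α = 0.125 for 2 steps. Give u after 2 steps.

g′(u) = 6u² + 8u + 6
u₁ = -3 − 0.125·36 = -7.5
u₂ = -7.5 − 0.125·283.5 = -42.9375

-42.9375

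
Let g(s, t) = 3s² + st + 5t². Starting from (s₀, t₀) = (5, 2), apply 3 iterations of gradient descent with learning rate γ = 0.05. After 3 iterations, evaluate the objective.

∇g = (6s + t, s + 10t)
(s₁, t₁) = (5, 2) − 0.05·(32, 25) = (3.4, 0.75)
(s₂, t₂) = (3.4, 0.75) − 0.05·(21.15, 10.9) = (2.3425, 0.205)
(s₃, t₃) = (2.3425, 0.205) − 0.05·(14.26, 4.3925) = (1.6295, -0.014625)
g(1.6295, -0.014625) = 7.943048765625

7.943048765625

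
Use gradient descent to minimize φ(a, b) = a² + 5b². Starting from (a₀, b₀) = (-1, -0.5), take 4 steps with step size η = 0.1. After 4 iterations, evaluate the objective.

∇φ = (2a, 10b)
(a₁, b₁) = (-1, -0.5) − 0.1·(-2, -5) = (-0.8, 0)
(a₂, b₂) = (-0.8, 0) − 0.1·(-1.6, 0) = (-0.64, 0)
(a₃, b₃) = (-0.64, 0) − 0.1·(-1.28, 0) = (-0.512, 0)
(a₄, b₄) = (-0.512, 0) − 0.1·(-1.024, 0) = (-0.4096, 0)
φ(-0.4096, 0) = 0.16777216

0.16777216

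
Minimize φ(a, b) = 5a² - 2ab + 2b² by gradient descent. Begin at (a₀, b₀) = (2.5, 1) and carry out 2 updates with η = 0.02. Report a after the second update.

∇φ = (10a - 2b, -2a + 4b)
Step 1: at (2.5, 1), ∇φ = (23, -1) → (2.5, 1) − 0.02·(23, -1) = (2.04, 1.02)
Step 2: at (2.04, 1.02), ∇φ = (18.36, 0) → (2.04, 1.02) − 0.02·(18.36, 0) = (1.6728, 1.02)
a = 1.6728

1.6728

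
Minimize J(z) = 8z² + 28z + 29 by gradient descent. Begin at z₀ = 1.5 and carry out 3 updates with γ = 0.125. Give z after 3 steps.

J′(z) = 16z + 28
z₁ = 1.5 − 0.125·52 = -5
z₂ = -5 − 0.125·(-52) = 1.5
z₃ = 1.5 − 0.125·52 = -5

-5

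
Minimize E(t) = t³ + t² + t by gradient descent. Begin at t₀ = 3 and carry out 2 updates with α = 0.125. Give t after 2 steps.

-1.6484375

E′(t) = 3t² + 2t + 1
t₁ = 3 − 0.125·34 = -1.25
t₂ = -1.25 − 0.125·3.1875 = -1.6484375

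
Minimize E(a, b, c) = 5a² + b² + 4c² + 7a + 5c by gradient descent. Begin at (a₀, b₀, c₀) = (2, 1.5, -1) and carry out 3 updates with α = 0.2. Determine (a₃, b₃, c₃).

(-3.4, 0.324, -0.544)

∇E = (10a + 7, 2b, 8c + 5)
Step 1: at (2, 1.5, -1), ∇E = (27, 3, -3) → (2, 1.5, -1) − 0.2·(27, 3, -3) = (-3.4, 0.9, -0.4)
Step 2: at (-3.4, 0.9, -0.4), ∇E = (-27, 1.8, 1.8) → (-3.4, 0.9, -0.4) − 0.2·(-27, 1.8, 1.8) = (2, 0.54, -0.76)
Step 3: at (2, 0.54, -0.76), ∇E = (27, 1.08, -1.08) → (2, 0.54, -0.76) − 0.2·(27, 1.08, -1.08) = (-3.4, 0.324, -0.544)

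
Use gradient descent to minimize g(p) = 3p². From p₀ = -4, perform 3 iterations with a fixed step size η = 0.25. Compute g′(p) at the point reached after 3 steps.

3

g′(p) = 6p
p₁ = -4 − 0.25·(-24) = 2
p₂ = 2 − 0.25·12 = -1
p₃ = -1 − 0.25·(-6) = 0.5
g′(p) at (0.5) = 3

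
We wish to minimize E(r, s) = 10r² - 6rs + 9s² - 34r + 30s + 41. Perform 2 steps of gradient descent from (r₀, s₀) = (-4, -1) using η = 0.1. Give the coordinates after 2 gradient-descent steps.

(-6.16, 4.76)

∇E = (20r - 6s - 34, -6r + 18s + 30)
(r₁, s₁) = (-4, -1) − 0.1·(-108, 36) = (6.8, -4.6)
(r₂, s₂) = (6.8, -4.6) − 0.1·(129.6, -93.6) = (-6.16, 4.76)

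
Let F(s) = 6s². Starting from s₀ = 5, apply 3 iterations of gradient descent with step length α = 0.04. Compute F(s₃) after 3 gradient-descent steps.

2.9655914496

F′(s) = 12s
s₁ = 5 − 0.04·60 = 2.6
s₂ = 2.6 − 0.04·31.2 = 1.352
s₃ = 1.352 − 0.04·16.224 = 0.70304
F(0.70304) = 2.9655914496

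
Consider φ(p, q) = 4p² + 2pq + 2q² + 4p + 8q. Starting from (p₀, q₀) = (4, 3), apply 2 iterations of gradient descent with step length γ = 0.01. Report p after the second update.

3.1992

∇φ = (8p + 2q + 4, 2p + 4q + 8)
(p₁, q₁) = (4, 3) − 0.01·(42, 28) = (3.58, 2.72)
(p₂, q₂) = (3.58, 2.72) − 0.01·(38.08, 26.04) = (3.1992, 2.4596)
p = 3.1992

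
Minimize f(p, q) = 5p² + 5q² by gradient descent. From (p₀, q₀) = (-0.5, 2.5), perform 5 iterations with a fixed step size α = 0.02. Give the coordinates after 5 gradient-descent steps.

∇f = (10p, 10q)
Step 1: at (-0.5, 2.5), ∇f = (-5, 25) → (-0.5, 2.5) − 0.02·(-5, 25) = (-0.4, 2)
Step 2: at (-0.4, 2), ∇f = (-4, 20) → (-0.4, 2) − 0.02·(-4, 20) = (-0.32, 1.6)
Step 3: at (-0.32, 1.6), ∇f = (-3.2, 16) → (-0.32, 1.6) − 0.02·(-3.2, 16) = (-0.256, 1.28)
Step 4: at (-0.256, 1.28), ∇f = (-2.56, 12.8) → (-0.256, 1.28) − 0.02·(-2.56, 12.8) = (-0.2048, 1.024)
Step 5: at (-0.2048, 1.024), ∇f = (-2.048, 10.24) → (-0.2048, 1.024) − 0.02·(-2.048, 10.24) = (-0.16384, 0.8192)

(-0.16384, 0.8192)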